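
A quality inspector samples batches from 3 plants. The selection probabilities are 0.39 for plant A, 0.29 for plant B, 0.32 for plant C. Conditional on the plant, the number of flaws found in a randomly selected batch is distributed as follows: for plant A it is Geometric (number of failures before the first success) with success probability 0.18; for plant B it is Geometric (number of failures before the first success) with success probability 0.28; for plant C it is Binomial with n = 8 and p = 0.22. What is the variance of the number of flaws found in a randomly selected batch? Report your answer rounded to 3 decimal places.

14.455

Per component, A: μ=4.55556, E[X²]=46.0617; B: μ=2.57143, E[X²]=15.7959; C: μ=1.76, E[X²]=4.4704.
E[X] = 0.39·4.55556 + 0.29·2.57143 + 0.32·1.76 = 3.08558.
E[X²] = 0.39·46.0617 + 0.29·15.7959 + 0.32·4.4704 = 23.9754.
Var(X) = E[X²] − (E[X])² = 23.9754 − 9.52081 = 14.4546.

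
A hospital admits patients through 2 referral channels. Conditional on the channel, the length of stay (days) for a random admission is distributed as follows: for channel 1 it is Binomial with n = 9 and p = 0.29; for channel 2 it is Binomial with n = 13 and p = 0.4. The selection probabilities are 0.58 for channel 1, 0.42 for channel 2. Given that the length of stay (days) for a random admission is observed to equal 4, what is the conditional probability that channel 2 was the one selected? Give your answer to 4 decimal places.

Likelihoods P(X=4 | ·): 1: 0.160788; 2: 0.184462.
Posterior ∝ prior × likelihood. Numerator for 2: 0.42·0.184462 = 0.0774741.
Normalizing constant: 0.58·0.160788 + 0.42·0.184462 = 0.170731.
P(2 | observation) = 0.0774741 / 0.170731 = 0.453778.

0.4538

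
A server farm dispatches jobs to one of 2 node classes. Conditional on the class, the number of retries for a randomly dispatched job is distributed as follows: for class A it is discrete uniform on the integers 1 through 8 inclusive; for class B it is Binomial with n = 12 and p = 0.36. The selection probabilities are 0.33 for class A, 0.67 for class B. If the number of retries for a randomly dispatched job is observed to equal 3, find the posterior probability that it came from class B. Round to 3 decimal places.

Likelihoods P(X=3 | ·): A: 0.125; B: 0.184906.
Posterior ∝ prior × likelihood. Numerator for B: 0.67·0.184906 = 0.123887.
Normalizing constant: 0.33·0.125 + 0.67·0.184906 = 0.165137.
P(B | observation) = 0.123887 / 0.165137 = 0.750207.

0.750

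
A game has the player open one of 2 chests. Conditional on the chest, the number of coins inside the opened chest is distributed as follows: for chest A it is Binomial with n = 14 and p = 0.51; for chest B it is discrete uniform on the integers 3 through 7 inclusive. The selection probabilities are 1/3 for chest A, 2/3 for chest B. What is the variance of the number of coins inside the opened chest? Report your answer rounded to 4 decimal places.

Per component, A: μ=7.14, E[X²]=54.4782; B: μ=5, E[X²]=27.
E[X] = 0.333333·7.14 + 0.666667·5 = 5.71333.
E[X²] = 0.333333·54.4782 + 0.666667·27 = 36.1594.
Var(X) = E[X²] − (E[X])² = 36.1594 − 32.6422 = 3.51722.

3.5172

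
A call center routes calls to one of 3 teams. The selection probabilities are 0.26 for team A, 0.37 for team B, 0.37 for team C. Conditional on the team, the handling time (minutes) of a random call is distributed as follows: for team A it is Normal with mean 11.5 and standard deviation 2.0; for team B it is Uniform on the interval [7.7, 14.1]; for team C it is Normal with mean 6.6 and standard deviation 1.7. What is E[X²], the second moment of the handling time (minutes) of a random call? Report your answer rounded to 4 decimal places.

For each component E[X²] = Var + (mean)², giving A: 136.25; B: 122.223; C: 46.45.
Overall E[X²] = 0.26·136.25 + 0.37·122.223 + 0.37·46.45 = 97.8341.

97.8341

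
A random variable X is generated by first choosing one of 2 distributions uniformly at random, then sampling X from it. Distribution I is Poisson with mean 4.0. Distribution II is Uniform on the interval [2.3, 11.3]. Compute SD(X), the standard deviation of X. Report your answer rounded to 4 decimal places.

2.7083

Per component, I: μ=4, E[X²]=20; II: μ=6.8, E[X²]=52.99.
E[X] = 0.5·4 + 0.5·6.8 = 5.4.
E[X²] = 0.5·20 + 0.5·52.99 = 36.495.
Var(X) = E[X²] − (E[X])² = 36.495 − 29.16 = 7.335.
SD(X) = √7.335 = 2.70832.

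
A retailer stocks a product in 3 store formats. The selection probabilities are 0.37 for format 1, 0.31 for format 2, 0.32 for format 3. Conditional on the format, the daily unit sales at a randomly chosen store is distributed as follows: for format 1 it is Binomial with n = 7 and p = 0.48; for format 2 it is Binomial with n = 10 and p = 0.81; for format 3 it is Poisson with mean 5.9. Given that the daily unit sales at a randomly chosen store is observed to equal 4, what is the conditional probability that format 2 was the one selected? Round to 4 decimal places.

0.0093

Likelihoods P(X=4 | ·): 1: 0.261242; 2: 0.00425286; 3: 0.138312.
Posterior ∝ prior × likelihood. Numerator for 2: 0.31·0.00425286 = 0.00131839.
Normalizing constant: 0.37·0.261242 + 0.31·0.00425286 + 0.32·0.138312 = 0.142238.
P(2 | observation) = 0.00131839 / 0.142238 = 0.00926889.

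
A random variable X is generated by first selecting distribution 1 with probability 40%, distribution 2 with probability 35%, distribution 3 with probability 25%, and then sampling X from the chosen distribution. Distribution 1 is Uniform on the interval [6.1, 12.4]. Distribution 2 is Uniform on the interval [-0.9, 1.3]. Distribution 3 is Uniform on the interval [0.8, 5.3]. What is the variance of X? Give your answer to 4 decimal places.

17.9071

Per component, 1: μ=9.25, E[X²]=88.87; 2: μ=0.2, E[X²]=0.443333; 3: μ=3.05, E[X²]=10.99.
E[X] = 0.4·9.25 + 0.35·0.2 + 0.25·3.05 = 4.5325.
E[X²] = 0.4·88.87 + 0.35·0.443333 + 0.25·10.99 = 38.4507.
Var(X) = E[X²] − (E[X])² = 38.4507 − 20.5436 = 17.9071.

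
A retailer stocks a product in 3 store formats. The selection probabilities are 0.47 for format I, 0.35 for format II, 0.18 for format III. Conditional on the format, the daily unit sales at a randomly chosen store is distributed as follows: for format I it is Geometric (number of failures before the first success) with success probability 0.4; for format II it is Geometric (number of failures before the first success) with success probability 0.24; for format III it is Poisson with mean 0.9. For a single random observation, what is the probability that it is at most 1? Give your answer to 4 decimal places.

Conditional on each format, P(X ≤ 1): I: 0.64; II: 0.4224; III: 0.772482.
By total probability, P(X ≤ 1) = 0.47·0.64 + 0.35·0.4224 + 0.18·0.772482 = 0.587687.

0.5877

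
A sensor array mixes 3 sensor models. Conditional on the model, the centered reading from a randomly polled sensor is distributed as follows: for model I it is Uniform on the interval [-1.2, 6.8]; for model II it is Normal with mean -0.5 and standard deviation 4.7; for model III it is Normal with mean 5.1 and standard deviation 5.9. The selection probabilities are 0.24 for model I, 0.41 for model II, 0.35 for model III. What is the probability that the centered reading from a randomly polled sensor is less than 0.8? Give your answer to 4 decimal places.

0.3912

Conditional on each model, P(X < 0.8): I: 0.25; II: 0.608955; III: 0.233058.
By total probability, P(X < 0.8) = 0.24·0.25 + 0.41·0.608955 + 0.35·0.233058 = 0.391242.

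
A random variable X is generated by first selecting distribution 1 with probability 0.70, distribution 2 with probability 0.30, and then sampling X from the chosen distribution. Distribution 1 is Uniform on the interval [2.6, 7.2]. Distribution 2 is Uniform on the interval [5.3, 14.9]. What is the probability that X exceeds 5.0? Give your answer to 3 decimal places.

Conditional on each component, P(X > 5.0): 1: 0.478261; 2: 1.
By total probability, P(X > 5.0) = 0.7·0.478261 + 0.3·1 = 0.634783.

0.635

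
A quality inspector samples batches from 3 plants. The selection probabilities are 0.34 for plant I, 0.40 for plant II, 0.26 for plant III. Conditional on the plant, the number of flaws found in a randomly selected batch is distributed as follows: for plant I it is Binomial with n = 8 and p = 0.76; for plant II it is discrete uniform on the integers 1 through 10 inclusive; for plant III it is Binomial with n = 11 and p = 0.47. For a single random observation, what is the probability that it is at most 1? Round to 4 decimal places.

Conditional on each plant, P(X ≤ 1): I: 0.000289865; II: 0.1; III: 0.00996859.
By total probability, P(X ≤ 1) = 0.34·0.000289865 + 0.4·0.1 + 0.26·0.00996859 = 0.0426904.

0.0427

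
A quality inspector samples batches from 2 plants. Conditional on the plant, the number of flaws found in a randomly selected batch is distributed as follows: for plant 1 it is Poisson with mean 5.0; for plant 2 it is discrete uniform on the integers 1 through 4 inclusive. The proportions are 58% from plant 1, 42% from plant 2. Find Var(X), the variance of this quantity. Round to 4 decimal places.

4.9475

Per component, 1: μ=5, E[X²]=30; 2: μ=2.5, E[X²]=7.5.
E[X] = 0.58·5 + 0.42·2.5 = 3.95.
E[X²] = 0.58·30 + 0.42·7.5 = 20.55.
Var(X) = E[X²] − (E[X])² = 20.55 − 15.6025 = 4.9475.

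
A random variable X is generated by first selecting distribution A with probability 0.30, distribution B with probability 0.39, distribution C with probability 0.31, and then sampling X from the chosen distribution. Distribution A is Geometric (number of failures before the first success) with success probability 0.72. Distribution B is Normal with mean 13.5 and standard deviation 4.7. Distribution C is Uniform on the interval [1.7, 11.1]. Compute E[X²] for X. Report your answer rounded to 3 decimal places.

For each component E[X²] = Var + (mean)², giving A: 0.691358; B: 204.34; C: 48.3233.
Overall E[X²] = 0.3·0.691358 + 0.39·204.34 + 0.31·48.3233 = 94.8802.

94.880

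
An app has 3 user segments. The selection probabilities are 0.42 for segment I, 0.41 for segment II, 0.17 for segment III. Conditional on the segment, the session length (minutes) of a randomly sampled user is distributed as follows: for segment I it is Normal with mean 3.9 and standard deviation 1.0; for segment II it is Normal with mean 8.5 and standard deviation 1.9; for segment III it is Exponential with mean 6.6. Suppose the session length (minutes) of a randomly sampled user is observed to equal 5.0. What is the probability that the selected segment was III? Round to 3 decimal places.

0.101

Likelihoods f(5.0 | ·): I: 0.217852; II: 0.0384857; III: 0.0710305.
Posterior ∝ prior × likelihood. Numerator for III: 0.17·0.0710305 = 0.0120752.
Normalizing constant: 0.42·0.217852 + 0.41·0.0384857 + 0.17·0.0710305 = 0.119352.
P(III | observation) = 0.0120752 / 0.119352 = 0.101173.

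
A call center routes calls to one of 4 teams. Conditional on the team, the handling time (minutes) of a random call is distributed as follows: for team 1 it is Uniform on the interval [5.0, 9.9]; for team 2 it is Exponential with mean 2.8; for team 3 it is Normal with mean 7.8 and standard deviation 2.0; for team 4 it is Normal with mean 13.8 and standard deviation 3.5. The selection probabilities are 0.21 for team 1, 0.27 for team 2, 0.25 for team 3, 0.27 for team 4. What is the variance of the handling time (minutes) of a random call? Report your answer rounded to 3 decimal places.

23.302

Per component, 1: μ=7.45, E[X²]=57.5033; 2: μ=2.8, E[X²]=15.68; 3: μ=7.8, E[X²]=64.84; 4: μ=13.8, E[X²]=202.69.
E[X] = 0.21·7.45 + 0.27·2.8 + 0.25·7.8 + 0.27·13.8 = 7.9965.
E[X²] = 0.21·57.5033 + 0.27·15.68 + 0.25·64.84 + 0.27·202.69 = 87.2456.
Var(X) = E[X²] − (E[X])² = 87.2456 − 63.944 = 23.3016.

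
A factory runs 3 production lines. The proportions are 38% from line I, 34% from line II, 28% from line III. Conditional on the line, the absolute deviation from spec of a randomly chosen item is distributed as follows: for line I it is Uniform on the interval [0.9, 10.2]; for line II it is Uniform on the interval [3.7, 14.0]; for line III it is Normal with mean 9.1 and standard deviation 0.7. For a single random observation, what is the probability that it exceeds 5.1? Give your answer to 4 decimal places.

Conditional on each line, P(X > 5.1): I: 0.548387; II: 0.864078; III: 1.
By total probability, P(X > 5.1) = 0.38·0.548387 + 0.34·0.864078 + 0.28·1 = 0.782174.

0.7822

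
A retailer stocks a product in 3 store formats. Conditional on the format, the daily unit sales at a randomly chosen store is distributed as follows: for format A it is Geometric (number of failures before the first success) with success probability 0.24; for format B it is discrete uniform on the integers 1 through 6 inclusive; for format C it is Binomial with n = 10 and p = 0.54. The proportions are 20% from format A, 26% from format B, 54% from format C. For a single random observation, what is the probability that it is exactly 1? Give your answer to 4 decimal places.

Conditional on each format, P(X = 1): A: 0.1824; B: 0.166667; C: 0.00497983.
By total probability, P(X = 1) = 0.2·0.1824 + 0.26·0.166667 + 0.54·0.00497983 = 0.0825024.

0.0825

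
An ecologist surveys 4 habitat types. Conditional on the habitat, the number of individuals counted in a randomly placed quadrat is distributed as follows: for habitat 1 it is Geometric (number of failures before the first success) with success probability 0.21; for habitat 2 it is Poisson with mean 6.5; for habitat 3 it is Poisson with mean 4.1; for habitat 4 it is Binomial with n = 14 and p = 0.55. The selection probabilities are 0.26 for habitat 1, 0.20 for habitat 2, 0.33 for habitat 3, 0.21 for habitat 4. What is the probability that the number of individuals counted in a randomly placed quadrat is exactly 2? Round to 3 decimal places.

0.087

Conditional on each habitat, P(X = 2): 1: 0.131061; 2: 0.0317602; 3: 0.139293; 4: 0.00189809.
By total probability, P(X = 2) = 0.26·0.131061 + 0.2·0.0317602 + 0.33·0.139293 + 0.21·0.00189809 = 0.0867933.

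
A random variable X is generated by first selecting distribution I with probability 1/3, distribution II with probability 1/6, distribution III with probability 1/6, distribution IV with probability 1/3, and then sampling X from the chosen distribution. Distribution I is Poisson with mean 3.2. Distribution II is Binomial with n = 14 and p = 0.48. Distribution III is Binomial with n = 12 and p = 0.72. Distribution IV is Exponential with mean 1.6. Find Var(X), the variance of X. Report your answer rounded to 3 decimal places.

Per component, I: μ=3.2, E[X²]=13.44; II: μ=6.72, E[X²]=48.6528; III: μ=8.64, E[X²]=77.0688; IV: μ=1.6, E[X²]=5.12.
E[X] = 0.333333·3.2 + 0.166667·6.72 + 0.166667·8.64 + 0.333333·1.6 = 4.16.
E[X²] = 0.333333·13.44 + 0.166667·48.6528 + 0.166667·77.0688 + 0.333333·5.12 = 27.1403.
Var(X) = E[X²] − (E[X])² = 27.1403 − 17.3056 = 9.83467.

9.835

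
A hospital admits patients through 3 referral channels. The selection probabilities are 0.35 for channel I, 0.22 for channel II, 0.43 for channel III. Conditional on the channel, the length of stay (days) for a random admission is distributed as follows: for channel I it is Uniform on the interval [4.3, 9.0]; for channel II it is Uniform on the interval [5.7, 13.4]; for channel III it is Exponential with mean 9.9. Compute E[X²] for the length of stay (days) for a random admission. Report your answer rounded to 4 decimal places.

121.5623

For each component E[X²] = Var + (mean)², giving I: 46.0633; II: 96.1433; III: 196.02.
Overall E[X²] = 0.35·46.0633 + 0.22·96.1433 + 0.43·196.02 = 121.562.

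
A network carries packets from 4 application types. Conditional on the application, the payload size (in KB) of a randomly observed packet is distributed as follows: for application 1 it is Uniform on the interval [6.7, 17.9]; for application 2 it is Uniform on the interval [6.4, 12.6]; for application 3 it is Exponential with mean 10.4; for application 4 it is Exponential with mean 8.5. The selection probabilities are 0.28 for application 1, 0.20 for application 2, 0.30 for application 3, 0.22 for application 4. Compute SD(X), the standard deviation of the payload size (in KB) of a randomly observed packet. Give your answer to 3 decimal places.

7.340

Per component, 1: μ=12.3, E[X²]=161.743; 2: μ=9.5, E[X²]=93.4533; 3: μ=10.4, E[X²]=216.32; 4: μ=8.5, E[X²]=144.5.
E[X] = 0.28·12.3 + 0.2·9.5 + 0.3·10.4 + 0.22·8.5 = 10.334.
E[X²] = 0.28·161.743 + 0.2·93.4533 + 0.3·216.32 + 0.22·144.5 = 160.665.
Var(X) = E[X²] − (E[X])² = 160.665 − 106.792 = 53.8732.
SD(X) = √53.8732 = 7.33984.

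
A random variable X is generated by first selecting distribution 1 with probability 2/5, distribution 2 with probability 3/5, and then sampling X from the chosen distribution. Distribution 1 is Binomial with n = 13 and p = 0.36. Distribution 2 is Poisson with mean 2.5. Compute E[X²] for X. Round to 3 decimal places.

For each component E[X²] = Var + (mean)², giving 1: 24.8976; 2: 8.75.
Overall E[X²] = 0.4·24.8976 + 0.6·8.75 = 15.209.

15.209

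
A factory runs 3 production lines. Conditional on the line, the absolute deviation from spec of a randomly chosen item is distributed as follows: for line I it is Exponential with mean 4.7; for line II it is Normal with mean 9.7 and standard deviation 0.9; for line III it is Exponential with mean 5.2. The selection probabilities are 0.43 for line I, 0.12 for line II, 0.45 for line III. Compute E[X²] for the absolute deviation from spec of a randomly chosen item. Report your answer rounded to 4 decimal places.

54.7214

For each component E[X²] = Var + (mean)², giving I: 44.18; II: 94.9; III: 54.08.
Overall E[X²] = 0.43·44.18 + 0.12·94.9 + 0.45·54.08 = 54.7214.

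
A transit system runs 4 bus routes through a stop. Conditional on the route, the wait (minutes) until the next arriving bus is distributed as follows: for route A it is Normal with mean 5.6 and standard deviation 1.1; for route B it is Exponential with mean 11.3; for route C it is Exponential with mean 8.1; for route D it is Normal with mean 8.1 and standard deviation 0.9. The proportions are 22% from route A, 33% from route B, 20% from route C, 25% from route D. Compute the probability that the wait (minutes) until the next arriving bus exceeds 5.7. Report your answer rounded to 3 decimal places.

Conditional on each route, P(X > 5.7): A: 0.463782; B: 0.603853; C: 0.49475; D: 0.99617.
By total probability, P(X > 5.7) = 0.22·0.463782 + 0.33·0.603853 + 0.2·0.49475 + 0.25·0.99617 = 0.649296.

0.649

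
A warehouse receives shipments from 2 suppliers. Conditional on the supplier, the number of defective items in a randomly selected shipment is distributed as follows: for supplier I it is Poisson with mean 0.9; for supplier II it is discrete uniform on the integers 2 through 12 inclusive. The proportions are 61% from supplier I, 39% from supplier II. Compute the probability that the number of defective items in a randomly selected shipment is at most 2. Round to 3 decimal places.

0.607

Conditional on each supplier, P(X ≤ 2): I: 0.937143; II: 0.0909091.
By total probability, P(X ≤ 2) = 0.61·0.937143 + 0.39·0.0909091 = 0.607112.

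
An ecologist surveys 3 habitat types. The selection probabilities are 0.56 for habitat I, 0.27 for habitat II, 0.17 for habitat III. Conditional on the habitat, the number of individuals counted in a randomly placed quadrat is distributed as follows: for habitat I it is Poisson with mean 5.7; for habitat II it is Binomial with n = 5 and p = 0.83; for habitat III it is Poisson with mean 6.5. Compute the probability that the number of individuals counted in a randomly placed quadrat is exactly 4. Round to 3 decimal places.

0.210

Conditional on each habitat, P(X = 4): I: 0.147167; II: 0.403396; III: 0.111822.
By total probability, P(X = 4) = 0.56·0.147167 + 0.27·0.403396 + 0.17·0.111822 = 0.21034.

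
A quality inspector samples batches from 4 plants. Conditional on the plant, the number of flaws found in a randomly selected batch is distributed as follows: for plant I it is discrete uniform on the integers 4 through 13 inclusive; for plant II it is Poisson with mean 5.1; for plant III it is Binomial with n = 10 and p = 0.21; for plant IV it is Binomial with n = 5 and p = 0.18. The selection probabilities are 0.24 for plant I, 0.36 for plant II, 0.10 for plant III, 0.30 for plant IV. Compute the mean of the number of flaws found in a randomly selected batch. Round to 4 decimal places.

4.3560

Component means — I: 8.5; II: 5.1; III: 2.1; IV: 0.9.
E[X] = 0.24·8.5 + 0.36·5.1 + 0.1·2.1 + 0.3·0.9 = 4.356.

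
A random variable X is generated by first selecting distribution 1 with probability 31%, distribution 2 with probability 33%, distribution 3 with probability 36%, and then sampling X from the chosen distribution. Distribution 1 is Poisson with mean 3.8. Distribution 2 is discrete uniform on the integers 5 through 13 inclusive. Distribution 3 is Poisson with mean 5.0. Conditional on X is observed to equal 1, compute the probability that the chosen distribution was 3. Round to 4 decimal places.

0.3152

Likelihoods P(X=1 | ·): 1: 0.0850089; 2: 0; 3: 0.0336897.
Posterior ∝ prior × likelihood. Numerator for 3: 0.36·0.0336897 = 0.0121283.
Normalizing constant: 0.31·0.0850089 + 0.33·0 + 0.36·0.0336897 = 0.0384811.
P(3 | observation) = 0.0121283 / 0.0384811 = 0.315176.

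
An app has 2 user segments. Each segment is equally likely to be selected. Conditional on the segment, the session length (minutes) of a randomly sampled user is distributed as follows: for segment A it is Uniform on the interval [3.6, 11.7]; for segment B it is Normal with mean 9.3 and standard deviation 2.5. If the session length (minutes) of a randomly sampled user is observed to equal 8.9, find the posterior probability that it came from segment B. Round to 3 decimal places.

0.561

Likelihoods f(8.9 | ·): A: 0.123457; B: 0.157547.
Posterior ∝ prior × likelihood. Numerator for B: 0.5·0.157547 = 0.0787737.
Normalizing constant: 0.5·0.123457 + 0.5·0.157547 = 0.140502.
P(B | observation) = 0.0787737 / 0.140502 = 0.560658.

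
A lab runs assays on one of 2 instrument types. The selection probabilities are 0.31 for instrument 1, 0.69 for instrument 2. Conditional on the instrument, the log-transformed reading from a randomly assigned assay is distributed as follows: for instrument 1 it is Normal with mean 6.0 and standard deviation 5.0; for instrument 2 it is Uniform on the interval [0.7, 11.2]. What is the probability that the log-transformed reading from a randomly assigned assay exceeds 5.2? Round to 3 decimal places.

Conditional on each instrument, P(X > 5.2): 1: 0.563559; 2: 0.571429.
By total probability, P(X > 5.2) = 0.31·0.563559 + 0.69·0.571429 = 0.568989.

0.569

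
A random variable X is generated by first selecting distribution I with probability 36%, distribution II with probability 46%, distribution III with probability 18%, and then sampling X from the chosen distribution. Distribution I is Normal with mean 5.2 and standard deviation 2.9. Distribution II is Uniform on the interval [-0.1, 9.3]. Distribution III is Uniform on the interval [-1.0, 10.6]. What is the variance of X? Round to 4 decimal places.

8.5064

Per component, I: μ=5.2, E[X²]=35.45; II: μ=4.6, E[X²]=28.5233; III: μ=4.8, E[X²]=34.2533.
E[X] = 0.36·5.2 + 0.46·4.6 + 0.18·4.8 = 4.852.
E[X²] = 0.36·35.45 + 0.46·28.5233 + 0.18·34.2533 = 32.0483.
Var(X) = E[X²] − (E[X])² = 32.0483 − 23.5419 = 8.50643.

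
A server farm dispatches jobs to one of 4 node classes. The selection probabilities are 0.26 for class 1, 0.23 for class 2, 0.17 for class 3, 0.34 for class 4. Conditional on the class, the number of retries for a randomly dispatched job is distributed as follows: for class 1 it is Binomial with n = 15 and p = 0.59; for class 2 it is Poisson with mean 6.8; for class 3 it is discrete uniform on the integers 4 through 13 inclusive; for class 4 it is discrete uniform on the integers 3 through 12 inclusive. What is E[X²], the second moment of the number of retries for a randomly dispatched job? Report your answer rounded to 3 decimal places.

For each component E[X²] = Var + (mean)², giving 1: 81.951; 2: 53.04; 3: 80.5; 4: 64.5.
Overall E[X²] = 0.26·81.951 + 0.23·53.04 + 0.17·80.5 + 0.34·64.5 = 69.1215.

69.121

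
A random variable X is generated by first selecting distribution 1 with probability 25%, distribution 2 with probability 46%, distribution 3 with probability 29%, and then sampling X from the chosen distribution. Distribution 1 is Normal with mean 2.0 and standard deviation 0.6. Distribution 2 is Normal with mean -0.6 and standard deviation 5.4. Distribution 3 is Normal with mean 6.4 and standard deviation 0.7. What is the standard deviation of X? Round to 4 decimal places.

Per component, 1: μ=2, E[X²]=4.36; 2: μ=-0.6, E[X²]=29.52; 3: μ=6.4, E[X²]=41.45.
E[X] = 0.25·2 + 0.46·-0.6 + 0.29·6.4 = 2.08.
E[X²] = 0.25·4.36 + 0.46·29.52 + 0.29·41.45 = 26.6897.
Var(X) = E[X²] − (E[X])² = 26.6897 − 4.3264 = 22.3633.
SD(X) = √22.3633 = 4.72899.

4.7290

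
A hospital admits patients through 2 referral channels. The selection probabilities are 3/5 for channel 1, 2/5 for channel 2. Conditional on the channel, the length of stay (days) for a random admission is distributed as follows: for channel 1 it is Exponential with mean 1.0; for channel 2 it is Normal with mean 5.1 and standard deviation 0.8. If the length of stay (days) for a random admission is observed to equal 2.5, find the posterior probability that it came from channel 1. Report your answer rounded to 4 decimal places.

Likelihoods f(2.5 | ·): 1: 0.082085; 2: 0.00253631.
Posterior ∝ prior × likelihood. Numerator for 1: 0.6·0.082085 = 0.049251.
Normalizing constant: 0.6·0.082085 + 0.4·0.00253631 = 0.0502655.
P(1 | observation) = 0.049251 / 0.0502655 = 0.979817.

0.9798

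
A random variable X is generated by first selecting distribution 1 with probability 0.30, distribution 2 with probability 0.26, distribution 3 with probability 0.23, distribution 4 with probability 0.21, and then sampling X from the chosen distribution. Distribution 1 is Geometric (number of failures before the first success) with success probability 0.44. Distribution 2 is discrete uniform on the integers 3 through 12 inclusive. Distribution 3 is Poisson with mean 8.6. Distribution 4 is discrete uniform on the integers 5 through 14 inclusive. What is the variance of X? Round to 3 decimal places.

18.047

Per component, 1: μ=1.27273, E[X²]=4.5124; 2: μ=7.5, E[X²]=64.5; 3: μ=8.6, E[X²]=82.56; 4: μ=9.5, E[X²]=98.5.
E[X] = 0.3·1.27273 + 0.26·7.5 + 0.23·8.6 + 0.21·9.5 = 6.30482.
E[X²] = 0.3·4.5124 + 0.26·64.5 + 0.23·82.56 + 0.21·98.5 = 57.7975.
Var(X) = E[X²] − (E[X])² = 57.7975 − 39.7507 = 18.0468.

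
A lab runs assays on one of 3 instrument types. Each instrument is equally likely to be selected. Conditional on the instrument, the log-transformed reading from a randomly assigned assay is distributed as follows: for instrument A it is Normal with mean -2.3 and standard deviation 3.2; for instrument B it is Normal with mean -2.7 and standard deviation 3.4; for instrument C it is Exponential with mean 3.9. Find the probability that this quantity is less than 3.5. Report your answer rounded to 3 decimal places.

Conditional on each instrument, P(X < 3.5): A: 0.965046; B: 0.965888; C: 0.592387.
By total probability, P(X < 3.5) = 0.333333·0.965046 + 0.333333·0.965888 + 0.333333·0.592387 = 0.841107.

0.841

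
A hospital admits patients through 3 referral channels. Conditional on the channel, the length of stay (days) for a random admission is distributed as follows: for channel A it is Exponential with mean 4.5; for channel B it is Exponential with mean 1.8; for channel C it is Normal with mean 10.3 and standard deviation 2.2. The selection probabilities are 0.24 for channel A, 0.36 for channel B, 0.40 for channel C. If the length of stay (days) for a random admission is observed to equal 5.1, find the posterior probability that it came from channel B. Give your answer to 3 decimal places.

Likelihoods f(5.1 | ·): A: 0.0715463; B: 0.0326758; C: 0.0111003.
Posterior ∝ prior × likelihood. Numerator for B: 0.36·0.0326758 = 0.0117633.
Normalizing constant: 0.24·0.0715463 + 0.36·0.0326758 + 0.4·0.0111003 = 0.0333745.
P(B | observation) = 0.0117633 / 0.0333745 = 0.352463.

0.352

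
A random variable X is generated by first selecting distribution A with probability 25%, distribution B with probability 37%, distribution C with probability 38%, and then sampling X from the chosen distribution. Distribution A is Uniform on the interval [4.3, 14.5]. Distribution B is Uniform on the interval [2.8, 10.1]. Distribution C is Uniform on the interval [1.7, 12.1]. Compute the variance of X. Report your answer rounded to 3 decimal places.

8.663

Per component, A: μ=9.4, E[X²]=97.03; B: μ=6.45, E[X²]=46.0433; C: μ=6.9, E[X²]=56.6233.
E[X] = 0.25·9.4 + 0.37·6.45 + 0.38·6.9 = 7.3585.
E[X²] = 0.25·97.03 + 0.37·46.0433 + 0.38·56.6233 = 62.8104.
Var(X) = E[X²] − (E[X])² = 62.8104 − 54.1475 = 8.66288.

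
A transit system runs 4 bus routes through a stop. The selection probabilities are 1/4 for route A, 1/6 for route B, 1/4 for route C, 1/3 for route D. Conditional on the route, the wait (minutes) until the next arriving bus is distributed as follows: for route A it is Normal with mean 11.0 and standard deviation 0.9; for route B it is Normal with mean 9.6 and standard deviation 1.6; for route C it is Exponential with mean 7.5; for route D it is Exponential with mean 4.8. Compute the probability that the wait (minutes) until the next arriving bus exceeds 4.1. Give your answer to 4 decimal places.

0.7032

Conditional on each route, P(X > 4.1): A: 1; B: 0.999706; C: 0.578876; D: 0.425638.
By total probability, P(X > 4.1) = 0.25·1 + 0.166667·0.999706 + 0.25·0.578876 + 0.333333·0.425638 = 0.703216.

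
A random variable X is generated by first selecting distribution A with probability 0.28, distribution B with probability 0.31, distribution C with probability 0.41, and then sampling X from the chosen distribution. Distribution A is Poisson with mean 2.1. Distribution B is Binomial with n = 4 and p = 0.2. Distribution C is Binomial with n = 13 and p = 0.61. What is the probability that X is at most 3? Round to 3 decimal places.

Conditional on each component, P(X ≤ 3): A: 0.838643; B: 0.9984; C: 0.00630892.
By total probability, P(X ≤ 3) = 0.28·0.838643 + 0.31·0.9984 + 0.41·0.00630892 = 0.546911.

0.547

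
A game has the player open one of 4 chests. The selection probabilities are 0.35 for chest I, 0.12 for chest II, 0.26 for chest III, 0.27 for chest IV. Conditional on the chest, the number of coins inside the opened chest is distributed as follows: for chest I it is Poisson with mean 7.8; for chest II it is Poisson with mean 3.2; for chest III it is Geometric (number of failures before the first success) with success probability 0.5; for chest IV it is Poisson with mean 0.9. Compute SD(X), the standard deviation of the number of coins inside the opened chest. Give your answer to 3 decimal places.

3.714

Per component, I: μ=7.8, E[X²]=68.64; II: μ=3.2, E[X²]=13.44; III: μ=1, E[X²]=3; IV: μ=0.9, E[X²]=1.71.
E[X] = 0.35·7.8 + 0.12·3.2 + 0.26·1 + 0.27·0.9 = 3.617.
E[X²] = 0.35·68.64 + 0.12·13.44 + 0.26·3 + 0.27·1.71 = 26.8785.
Var(X) = E[X²] − (E[X])² = 26.8785 − 13.0827 = 13.7958.
SD(X) = √13.7958 = 3.71427.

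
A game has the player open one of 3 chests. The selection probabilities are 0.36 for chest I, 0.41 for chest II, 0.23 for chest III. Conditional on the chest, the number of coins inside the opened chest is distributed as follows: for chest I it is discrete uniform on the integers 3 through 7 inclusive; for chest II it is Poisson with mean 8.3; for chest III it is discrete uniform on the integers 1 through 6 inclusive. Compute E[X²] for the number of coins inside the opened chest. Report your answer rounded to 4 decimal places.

For each component E[X²] = Var + (mean)², giving I: 27; II: 77.19; III: 15.1667.
Overall E[X²] = 0.36·27 + 0.41·77.19 + 0.23·15.1667 = 44.8562.

44.8562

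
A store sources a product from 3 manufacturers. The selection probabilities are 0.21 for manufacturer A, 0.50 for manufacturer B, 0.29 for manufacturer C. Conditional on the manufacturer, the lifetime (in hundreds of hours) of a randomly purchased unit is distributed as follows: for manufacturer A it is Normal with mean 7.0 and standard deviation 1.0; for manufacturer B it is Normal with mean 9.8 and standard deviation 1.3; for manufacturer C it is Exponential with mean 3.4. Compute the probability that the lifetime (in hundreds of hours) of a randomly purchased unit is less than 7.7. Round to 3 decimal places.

Conditional on each manufacturer, P(X < 7.7): A: 0.758036; B: 0.0531137; C: 0.896139.
By total probability, P(X < 7.7) = 0.21·0.758036 + 0.5·0.0531137 + 0.29·0.896139 = 0.445625.

0.446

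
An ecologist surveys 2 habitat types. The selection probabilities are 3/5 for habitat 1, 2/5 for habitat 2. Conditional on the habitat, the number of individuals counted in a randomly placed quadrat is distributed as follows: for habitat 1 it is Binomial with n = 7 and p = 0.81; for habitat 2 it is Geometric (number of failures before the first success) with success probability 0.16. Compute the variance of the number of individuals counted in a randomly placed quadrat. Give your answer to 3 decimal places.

Per component, 1: μ=5.67, E[X²]=33.2262; 2: μ=5.25, E[X²]=60.375.
E[X] = 0.6·5.67 + 0.4·5.25 = 5.502.
E[X²] = 0.6·33.2262 + 0.4·60.375 = 44.0857.
Var(X) = E[X²] − (E[X])² = 44.0857 − 30.272 = 13.8137.

13.814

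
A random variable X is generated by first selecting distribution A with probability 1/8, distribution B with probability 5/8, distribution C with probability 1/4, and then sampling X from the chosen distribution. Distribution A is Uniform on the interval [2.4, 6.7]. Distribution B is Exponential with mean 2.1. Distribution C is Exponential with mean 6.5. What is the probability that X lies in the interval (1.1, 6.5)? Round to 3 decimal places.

0.580

Conditional on each component, P(1.1 < X < 6.5): A: 0.953488; B: 0.546996; C: 0.476435.
By total probability, P(1.1 < X < 6.5) = 0.125·0.953488 + 0.625·0.546996 + 0.25·0.476435 = 0.580167.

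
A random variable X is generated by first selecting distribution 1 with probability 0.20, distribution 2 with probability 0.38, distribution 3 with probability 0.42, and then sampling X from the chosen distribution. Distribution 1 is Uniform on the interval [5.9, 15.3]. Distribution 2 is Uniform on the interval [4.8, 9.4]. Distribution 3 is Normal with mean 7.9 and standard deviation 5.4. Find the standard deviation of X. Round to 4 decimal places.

4.0044

Per component, 1: μ=10.6, E[X²]=119.723; 2: μ=7.1, E[X²]=52.1733; 3: μ=7.9, E[X²]=91.57.
E[X] = 0.2·10.6 + 0.38·7.1 + 0.42·7.9 = 8.136.
E[X²] = 0.2·119.723 + 0.38·52.1733 + 0.42·91.57 = 82.2299.
Var(X) = E[X²] − (E[X])² = 82.2299 − 66.1945 = 16.0354.
SD(X) = √16.0354 = 4.00443.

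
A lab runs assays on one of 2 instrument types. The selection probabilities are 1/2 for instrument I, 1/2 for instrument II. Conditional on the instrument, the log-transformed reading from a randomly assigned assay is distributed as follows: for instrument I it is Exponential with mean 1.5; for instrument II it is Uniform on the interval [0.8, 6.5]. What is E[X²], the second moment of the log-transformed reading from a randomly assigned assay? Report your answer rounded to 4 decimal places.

For each component E[X²] = Var + (mean)², giving I: 4.5; II: 16.03.
Overall E[X²] = 0.5·4.5 + 0.5·16.03 = 10.265.

10.2650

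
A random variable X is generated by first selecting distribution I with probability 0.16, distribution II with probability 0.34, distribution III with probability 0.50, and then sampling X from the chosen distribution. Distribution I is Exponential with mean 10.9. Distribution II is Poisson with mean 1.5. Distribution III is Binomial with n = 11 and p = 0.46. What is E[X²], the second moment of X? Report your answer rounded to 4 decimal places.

For each component E[X²] = Var + (mean)², giving I: 237.62; II: 3.75; III: 28.336.
Overall E[X²] = 0.16·237.62 + 0.34·3.75 + 0.5·28.336 = 53.4622.

53.4622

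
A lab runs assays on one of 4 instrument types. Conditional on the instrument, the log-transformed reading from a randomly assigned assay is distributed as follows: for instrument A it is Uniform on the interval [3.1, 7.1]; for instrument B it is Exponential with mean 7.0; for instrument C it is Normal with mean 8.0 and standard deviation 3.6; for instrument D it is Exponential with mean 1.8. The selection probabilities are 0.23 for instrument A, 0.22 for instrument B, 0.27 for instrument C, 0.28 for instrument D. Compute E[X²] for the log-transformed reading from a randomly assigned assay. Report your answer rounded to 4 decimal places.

For each component E[X²] = Var + (mean)², giving A: 27.3433; B: 98; C: 76.96; D: 6.48.
Overall E[X²] = 0.23·27.3433 + 0.22·98 + 0.27·76.96 + 0.28·6.48 = 50.4426.

50.4426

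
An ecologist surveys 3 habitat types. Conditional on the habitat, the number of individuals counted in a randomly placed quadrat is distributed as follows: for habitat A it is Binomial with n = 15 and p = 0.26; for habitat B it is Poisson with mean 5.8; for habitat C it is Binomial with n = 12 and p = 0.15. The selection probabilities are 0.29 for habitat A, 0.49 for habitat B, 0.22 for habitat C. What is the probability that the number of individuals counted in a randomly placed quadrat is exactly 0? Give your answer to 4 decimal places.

Conditional on each habitat, P(X = 0): A: 0.0109264; B: 0.00302755; C: 0.142242.
By total probability, P(X = 0) = 0.29·0.0109264 + 0.49·0.00302755 + 0.22·0.142242 = 0.0359453.

0.0359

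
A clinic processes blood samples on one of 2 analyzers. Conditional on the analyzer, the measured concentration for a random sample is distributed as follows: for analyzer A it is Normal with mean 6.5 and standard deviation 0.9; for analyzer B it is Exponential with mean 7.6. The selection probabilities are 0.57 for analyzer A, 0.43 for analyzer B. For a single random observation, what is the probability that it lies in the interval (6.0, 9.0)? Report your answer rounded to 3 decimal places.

0.467

Conditional on each analyzer, P(6.0 < X < 9.0): A: 0.708006; B: 0.148096.
By total probability, P(6.0 < X < 9.0) = 0.57·0.708006 + 0.43·0.148096 = 0.467245.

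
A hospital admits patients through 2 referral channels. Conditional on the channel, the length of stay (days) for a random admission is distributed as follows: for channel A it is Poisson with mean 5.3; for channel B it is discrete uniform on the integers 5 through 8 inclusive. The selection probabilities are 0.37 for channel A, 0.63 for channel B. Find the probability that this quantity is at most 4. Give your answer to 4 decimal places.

Conditional on each channel, P(X ≤ 4): A: 0.389518; B: 0.
By total probability, P(X ≤ 4) = 0.37·0.389518 + 0.63·0 = 0.144122.

0.1441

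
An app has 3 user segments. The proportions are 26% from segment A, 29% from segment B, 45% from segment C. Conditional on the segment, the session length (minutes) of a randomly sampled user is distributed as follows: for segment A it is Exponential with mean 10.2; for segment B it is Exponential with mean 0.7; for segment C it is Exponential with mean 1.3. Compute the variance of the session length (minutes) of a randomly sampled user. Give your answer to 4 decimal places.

Per component, A: μ=10.2, E[X²]=208.08; B: μ=0.7, E[X²]=0.98; C: μ=1.3, E[X²]=3.38.
E[X] = 0.26·10.2 + 0.29·0.7 + 0.45·1.3 = 3.44.
E[X²] = 0.26·208.08 + 0.29·0.98 + 0.45·3.38 = 55.906.
Var(X) = E[X²] − (E[X])² = 55.906 − 11.8336 = 44.0724.

44.0724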